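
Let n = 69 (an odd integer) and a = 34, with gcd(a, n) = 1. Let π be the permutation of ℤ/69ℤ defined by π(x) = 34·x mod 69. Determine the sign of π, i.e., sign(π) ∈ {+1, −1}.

Start at x=37: 37 → 16 → 61 → 4 → 67 → 1 → 34 → … (one orbit).
π_34 has 6 disjoint cycles with lengths [22, 22, 22, 1, 1, 1] on {0,…,68}.
With 6 cycles on 69 points, sign = (−1)^{69−6} = -1.
Via Zolotarev, sign(π_{34}) = (34|69) = -1.

-1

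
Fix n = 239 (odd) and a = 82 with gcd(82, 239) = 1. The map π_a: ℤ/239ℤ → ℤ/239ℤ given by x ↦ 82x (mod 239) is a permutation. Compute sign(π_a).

-1

Start at x=117: 117 → 34 → 159 → 132 → 69 → 161 → 57 → … (one orbit).
2 cycles of lengths [238, 1].
n − c = 239 − 2 = 237; sign = (−1)^237 = -1.
Via Zolotarev, sign(π_{82}) = (82|239) = -1.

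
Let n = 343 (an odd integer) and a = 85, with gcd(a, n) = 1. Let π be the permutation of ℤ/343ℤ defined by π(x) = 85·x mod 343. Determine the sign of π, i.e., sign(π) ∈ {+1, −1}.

+1

Trace 15: π^k(15) = [15, 246, 330, 267, 57, 43, 225] for k=0..6.
Cycle lengths of π_85 on ℤ/343ℤ: [49, 49, 49, 49, 49, 49, 7, 7, 7, 7, 7, 7, 1, 1, 1, 1, 1, 1, 1]; 19 cycles in total.
343 − 19 = 324 transpositions; sign(π) = (−1)^324 = +1.
Zolotarev: (85|343) = +1, matching the cycle-count sign.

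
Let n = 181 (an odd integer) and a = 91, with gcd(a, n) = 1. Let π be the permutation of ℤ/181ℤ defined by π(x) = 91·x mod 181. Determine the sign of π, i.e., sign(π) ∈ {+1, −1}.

Start at x=81: 81 → 131 → 156 → 78 → 39 → 110 → 55 → … (one orbit).
Cycle type of π: 180 + 1; total 2 cycles.
With 2 cycles on 181 points, sign = (−1)^{181−2} = -1.

-1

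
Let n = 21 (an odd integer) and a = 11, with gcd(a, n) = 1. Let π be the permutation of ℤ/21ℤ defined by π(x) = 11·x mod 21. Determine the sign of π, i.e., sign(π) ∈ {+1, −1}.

Start at x=11: 11 → 16 → 8 → 4 → 2 → 1 → 11 (one orbit).
Cycle lengths of π_11 on ℤ/21ℤ: [6, 6, 3, 3, 2, 1]; 6 cycles in total.
21 − 6 = 15 transpositions; sign(π) = (−1)^15 = -1.

-1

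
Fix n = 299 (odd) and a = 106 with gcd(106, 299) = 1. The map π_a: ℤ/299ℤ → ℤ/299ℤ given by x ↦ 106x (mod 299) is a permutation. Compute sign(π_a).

+1

Trace 100: π^k(100) = [100, 135, 257, 33, 209, 28, 277] for k=0..6.
Cycle lengths of π_106 on ℤ/299ℤ: [132, 132, 22, 12, 1]; 5 cycles in total.
299 − 5 = 294 transpositions; sign(π) = (−1)^294 = +1.
Check: (106/299) = +1 by Zolotarev.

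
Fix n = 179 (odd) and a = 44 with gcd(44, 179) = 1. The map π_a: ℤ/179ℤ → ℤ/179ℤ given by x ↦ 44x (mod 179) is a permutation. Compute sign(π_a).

Trace 59: π^k(59) = [59, 90, 22, 73, 169, 97, 151] for k=0..6.
2 cycles of lengths [178, 1].
2 cycles on 179: each ℓ→(−1)^(ℓ−1), product (−1)^177 = -1.
(44|179)_J = -1 (Zolotarev's lemma cross-check).

-1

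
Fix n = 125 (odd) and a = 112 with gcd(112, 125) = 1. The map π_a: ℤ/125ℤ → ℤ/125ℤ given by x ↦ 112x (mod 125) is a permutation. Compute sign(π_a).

Start at x=36: 36 → 32 → 84 → 33 → 71 → 77 → 124 → … (one orbit).
Cycle type of π: 100 + 20 + 4 + 1; total 4 cycles.
125 − 4 = 121 transpositions; sign(π) = (−1)^121 = -1.
The Jacobi symbol (112|125) = -1 (Zolotarev) agrees.

-1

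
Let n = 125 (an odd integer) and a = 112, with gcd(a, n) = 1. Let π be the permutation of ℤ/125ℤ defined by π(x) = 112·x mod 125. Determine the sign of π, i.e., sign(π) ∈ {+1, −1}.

-1

Start at x=77: 77 → 124 → 13 → 81 → 72 → 64 → 43 → … (one orbit).
π_112 has 4 disjoint cycles with lengths [100, 20, 4, 1] on {0,…,124}.
sign(π) = (−1)^{n − #cycles} = (−1)^{125−4} = (−1)^121 = -1.
Via Zolotarev, sign(π_{112}) = (112|125) = -1.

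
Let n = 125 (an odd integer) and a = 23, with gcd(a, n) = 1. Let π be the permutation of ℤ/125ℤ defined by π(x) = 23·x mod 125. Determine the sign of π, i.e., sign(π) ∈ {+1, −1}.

-1

Orbit of 16 under x↦23x: [16, 118, 89, 47, 81, 113, 99]… (length divides ord_125(23)).
4 cycles of lengths [100, 20, 4, 1].
125 − 4 = 121 transpositions; sign(π) = (−1)^121 = -1.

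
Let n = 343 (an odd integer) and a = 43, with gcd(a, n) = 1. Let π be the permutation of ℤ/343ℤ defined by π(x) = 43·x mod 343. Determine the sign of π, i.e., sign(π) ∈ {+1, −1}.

Trace 92: π^k(92) = [92, 183, 323, 169, 64, 8, 1] for k=0..6.
Cycle type of π: 49×6 + 7×6 + 1×7; total 19 cycles.
n − c = 343 − 19 = 324; sign = (−1)^324 = +1.
Zolotarev: (43|343) = +1, matching the cycle-count sign.

+1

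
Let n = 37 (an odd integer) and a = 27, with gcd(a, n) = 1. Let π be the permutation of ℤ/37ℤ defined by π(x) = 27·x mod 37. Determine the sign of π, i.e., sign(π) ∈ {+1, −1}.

+1

Orbit of 10 under x↦27x: [10, 11, 1, 27, 26, 36]… (length divides ord_37(27)).
7 cycles of lengths [6, 6, 6, 6, 6, 6, 1].
7 cycles on 37: each ℓ→(−1)^(ℓ−1), product (−1)^30 = +1.
Check: (27/37) = +1 by Zolotarev.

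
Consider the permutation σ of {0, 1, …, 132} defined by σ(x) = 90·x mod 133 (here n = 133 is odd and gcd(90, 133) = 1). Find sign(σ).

+1

Trace 106: π^k(106) = [106, 97, 85, 69, 92, 34, 1] for k=0..6.
Decompose π into cycles: lengths [18, 18, 18, 18, 18, 18, 18, 2, 2, 2, 1] (11 cycles, including the fixed point 0).
n − c = 133 − 11 = 122; sign = (−1)^122 = +1.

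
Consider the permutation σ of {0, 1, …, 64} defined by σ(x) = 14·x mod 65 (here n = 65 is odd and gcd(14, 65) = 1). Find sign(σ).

+1

Start at x=14: 14 → 1 → 14 (one orbit).
π_14 has 39 disjoint cycles with lengths [2, 2, 2, 2, 2, 2, 2, 2, 2, 2, 2, 2, 2, 2, 2, 2, 2, 2, 2, 2, 2, 2, 2, 2, 2, 2, 1, 1, 1, 1, 1, 1, 1, 1, 1, 1, 1, 1, 1] on {0,…,64}.
With 39 cycles on 65 points, sign = (−1)^{65−39} = +1.
The Jacobi symbol (14|65) = +1 (Zolotarev) agrees.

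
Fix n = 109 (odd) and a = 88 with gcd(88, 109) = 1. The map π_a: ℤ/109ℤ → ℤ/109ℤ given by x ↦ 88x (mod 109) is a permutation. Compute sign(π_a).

+1

Trace 100: π^k(100) = [100, 80, 64, 73, 102, 38, 74] for k=0..6.
π_88 has 3 disjoint cycles with lengths [54, 54, 1] on {0,…,108}.
109 − 3 = 106 transpositions; sign(π) = (−1)^106 = +1.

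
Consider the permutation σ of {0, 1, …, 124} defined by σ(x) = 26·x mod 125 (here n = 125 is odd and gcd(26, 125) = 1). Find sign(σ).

Trace 26: π^k(26) = [26, 51, 76, 101, 1] for k=0..4.
45 cycles of lengths [5, 5, 5, 5, 5, 5, 5, 5, 5, 5, 5, 5, 5, 5, 5, 5, 5, 5, 5, 5, 1, 1, 1, 1, 1, 1, 1, 1, 1, 1, 1, 1, 1, 1, 1, 1, 1, 1, 1, 1, 1, 1, 1, 1, 1].
n − c = 125 − 45 = 80; sign = (−1)^80 = +1.
(26|125)_J = +1 (Zolotarev's lemma cross-check).

+1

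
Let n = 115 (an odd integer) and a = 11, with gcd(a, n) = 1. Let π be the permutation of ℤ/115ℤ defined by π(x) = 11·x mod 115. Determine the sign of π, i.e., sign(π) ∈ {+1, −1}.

Start at x=31: 31 → 111 → 71 → 91 → 81 → 86 → 26 → … (one orbit).
Decompose π into cycles: lengths [22, 22, 22, 22, 22, 1, 1, 1, 1, 1] (10 cycles, including the fixed point 0).
n − c = 115 − 10 = 105; sign = (−1)^105 = -1.

-1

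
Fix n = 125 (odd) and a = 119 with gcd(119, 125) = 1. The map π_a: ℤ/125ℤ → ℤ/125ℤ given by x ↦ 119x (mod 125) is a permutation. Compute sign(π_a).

+1

Start at x=99: 99 → 31 → 64 → 116 → 54 → 51 → 69 → … (one orbit).
Decompose π into cycles: lengths [50, 50, 10, 10, 2, 2, 1] (7 cycles, including the fixed point 0).
n − c = 125 − 7 = 118; sign = (−1)^118 = +1.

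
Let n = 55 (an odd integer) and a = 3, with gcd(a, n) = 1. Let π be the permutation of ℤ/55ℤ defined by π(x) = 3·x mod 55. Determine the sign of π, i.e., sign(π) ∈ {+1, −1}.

-1

Trace 16: π^k(16) = [16, 48, 34, 47, 31, 38, 4] for k=0..6.
Decompose π into cycles: lengths [20, 20, 5, 5, 4, 1] (6 cycles, including the fixed point 0).
n − c = 55 − 6 = 49; sign = (−1)^49 = -1.
Via Zolotarev, sign(π_{3}) = (3|55) = -1.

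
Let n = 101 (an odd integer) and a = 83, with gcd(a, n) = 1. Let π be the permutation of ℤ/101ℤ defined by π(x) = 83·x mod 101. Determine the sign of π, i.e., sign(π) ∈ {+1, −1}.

-1

Start at x=11: 11 → 4 → 29 → 84 → 3 → 47 → 63 → … (one orbit).
π_83 has 2 disjoint cycles with lengths [100, 1] on {0,…,100}.
n − c = 101 − 2 = 99; sign = (−1)^99 = -1.
Via Zolotarev, sign(π_{83}) = (83|101) = -1.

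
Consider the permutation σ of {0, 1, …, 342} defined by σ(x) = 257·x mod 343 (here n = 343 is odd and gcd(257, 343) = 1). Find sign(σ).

Start at x=138: 138 → 137 → 223 → 30 → 164 → 302 → 96 → … (one orbit).
The orbit structure of x ↦ 257x mod 343: 4 orbits of sizes [294, 42, 6, 1].
sign(π) = (−1)^{n − #cycles} = (−1)^{343−4} = (−1)^339 = -1.
Zolotarev: (257|343) = -1, matching the cycle-count sign.

-1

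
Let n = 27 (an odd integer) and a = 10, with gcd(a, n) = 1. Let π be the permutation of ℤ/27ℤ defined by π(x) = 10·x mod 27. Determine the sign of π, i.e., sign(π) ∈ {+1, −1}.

Orbit of 10 under x↦10x: [10, 19, 1]… (length divides ord_27(10)).
π_10 has 15 disjoint cycles with lengths [3, 3, 3, 3, 3, 3, 1, 1, 1, 1, 1, 1, 1, 1, 1] on {0,…,26}.
15 cycles on 27: each ℓ→(−1)^(ℓ−1), product (−1)^12 = +1.

+1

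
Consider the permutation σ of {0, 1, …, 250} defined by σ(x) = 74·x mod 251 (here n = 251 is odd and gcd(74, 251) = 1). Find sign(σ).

Trace 147: π^k(147) = [147, 85, 15, 106, 63, 144, 114] for k=0..6.
The orbit structure of x ↦ 74x mod 251: 3 orbits of sizes [125, 125, 1].
3 cycles on 251: each ℓ→(−1)^(ℓ−1), product (−1)^248 = +1.
Zolotarev: (74|251) = +1, matching the cycle-count sign.

+1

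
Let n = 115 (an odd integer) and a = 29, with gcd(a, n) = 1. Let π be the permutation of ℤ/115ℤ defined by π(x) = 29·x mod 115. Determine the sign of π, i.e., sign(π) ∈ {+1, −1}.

+1

Start at x=101: 101 → 54 → 71 → 104 → 26 → 64 → 16 → … (one orbit).
Cycle type of π: 22×4 + 11×2 + 2×2 + 1; total 9 cycles.
115 − 9 = 106 transpositions; sign(π) = (−1)^106 = +1.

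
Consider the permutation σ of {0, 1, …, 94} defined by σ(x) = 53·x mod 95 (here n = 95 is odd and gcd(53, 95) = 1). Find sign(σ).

Orbit of 4 under x↦53x: [4, 22, 26, 48, 74, 27, 6]… (length divides ord_95(53)).
The orbit structure of x ↦ 53x mod 95: 5 orbits of sizes [36, 36, 18, 4, 1].
95 − 5 = 90 transpositions; sign(π) = (−1)^90 = +1.

+1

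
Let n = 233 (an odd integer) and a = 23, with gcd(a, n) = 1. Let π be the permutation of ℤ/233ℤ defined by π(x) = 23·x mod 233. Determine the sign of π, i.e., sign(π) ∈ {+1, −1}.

+1

Orbit of 2 under x↦23x: [2, 46, 126, 102, 16, 135, 76]… (length divides ord_233(23)).
9 cycles of lengths [29, 29, 29, 29, 29, 29, 29, 29, 1].
n − c = 233 − 9 = 224; sign = (−1)^224 = +1.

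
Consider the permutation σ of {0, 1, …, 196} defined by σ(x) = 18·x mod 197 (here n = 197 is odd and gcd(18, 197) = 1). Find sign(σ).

-1

Start at x=21: 21 → 181 → 106 → 135 → 66 → 6 → 108 → … (one orbit).
2 cycles of lengths [196, 1].
With 2 cycles on 197 points, sign = (−1)^{197−2} = -1.
The Jacobi symbol (18|197) = -1 (Zolotarev) agrees.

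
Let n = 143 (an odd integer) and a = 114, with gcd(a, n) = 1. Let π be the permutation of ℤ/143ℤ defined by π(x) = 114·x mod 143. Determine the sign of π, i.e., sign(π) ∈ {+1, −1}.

Trace 38: π^k(38) = [38, 42, 69, 1, 114, 126, 64] for k=0..6.
Cycle lengths of π_114 on ℤ/143ℤ: [30, 30, 30, 30, 6, 6, 5, 5, 1]; 9 cycles in total.
With 9 cycles on 143 points, sign = (−1)^{143−9} = +1.
The Jacobi symbol (114|143) = +1 (Zolotarev) agrees.

+1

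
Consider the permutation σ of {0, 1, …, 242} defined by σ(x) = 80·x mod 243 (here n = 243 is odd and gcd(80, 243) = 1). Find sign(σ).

-1

Start at x=1: 1 → 80 → 82 → 242 → 163 → 161 → 1 (one orbit).
π_80 has 68 disjoint cycles with lengths [6, 6, 6, 6, 6, 6, 6, 6, 6, 6, 6, 6, 6, 6, 6, 6, 6, 6, 6, 6, 6, 6, 6, 6, 6, 6, 6, 2, 2, 2, 2, 2, 2, 2, 2, 2, 2, 2, 2, 2, 2, 2, 2, 2, 2, 2, 2, 2, 2, 2, 2, 2, 2, 2, 2, 2, 2, 2, 2, 2, 2, 2, 2, 2, 2, 2, 2, 1] on {0,…,242}.
68 cycles on 243: each ℓ→(−1)^(ℓ−1), product (−1)^175 = -1.
Via Zolotarev, sign(π_{80}) = (80|243) = -1.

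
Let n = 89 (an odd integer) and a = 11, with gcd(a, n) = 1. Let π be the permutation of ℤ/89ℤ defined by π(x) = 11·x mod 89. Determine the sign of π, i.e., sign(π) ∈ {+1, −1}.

+1

Start at x=50: 50 → 16 → 87 → 67 → 25 → 8 → 88 → … (one orbit).
Cycle type of π: 22×4 + 1; total 5 cycles.
5 cycles on 89: each ℓ→(−1)^(ℓ−1), product (−1)^84 = +1.
Zolotarev: (11|89) = +1, matching the cycle-count sign.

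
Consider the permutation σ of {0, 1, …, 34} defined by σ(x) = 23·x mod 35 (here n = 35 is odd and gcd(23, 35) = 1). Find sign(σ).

-1

Trace 9: π^k(9) = [9, 32, 1, 23, 4, 22, 16] for k=0..6.
Cycle type of π: 12×2 + 4 + 3×2 + 1; total 6 cycles.
n − c = 35 − 6 = 29; sign = (−1)^29 = -1.
Check: (23/35) = -1 by Zolotarev.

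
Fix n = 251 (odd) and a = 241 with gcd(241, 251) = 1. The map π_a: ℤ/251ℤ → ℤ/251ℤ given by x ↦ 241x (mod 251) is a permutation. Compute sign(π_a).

Trace 243: π^k(243) = [243, 80, 204, 219, 69, 63, 123] for k=0..6.
The orbit structure of x ↦ 241x mod 251: 11 orbits of sizes [25, 25, 25, 25, 25, 25, 25, 25, 25, 25, 1].
sign(π) = (−1)^{n − #cycles} = (−1)^{251−11} = (−1)^240 = +1.

+1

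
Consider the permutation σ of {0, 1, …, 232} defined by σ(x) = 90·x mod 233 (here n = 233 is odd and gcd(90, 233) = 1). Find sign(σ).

Orbit of 179 under x↦90x: [179, 33, 174, 49, 216, 101, 3]… (length divides ord_233(90)).
2 cycles of lengths [232, 1].
With 2 cycles on 233 points, sign = (−1)^{233−2} = -1.
Zolotarev: (90|233) = -1, matching the cycle-count sign.

-1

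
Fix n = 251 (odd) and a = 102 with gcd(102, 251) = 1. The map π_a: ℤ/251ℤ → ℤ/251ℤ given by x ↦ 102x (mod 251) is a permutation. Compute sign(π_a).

Orbit of 113 under x↦102x: [113, 231, 219, 250, 149, 138, 20]… (length divides ord_251(102)).
Cycle lengths of π_102 on ℤ/251ℤ: [10, 10, 10, 10, 10, 10, 10, 10, 10, 10, 10, 10, 10, 10, 10, 10, 10, 10, 10, 10, 10, 10, 10, 10, 10, 1]; 26 cycles in total.
n − c = 251 − 26 = 225; sign = (−1)^225 = -1.
(102|251)_J = -1 (Zolotarev's lemma cross-check).

-1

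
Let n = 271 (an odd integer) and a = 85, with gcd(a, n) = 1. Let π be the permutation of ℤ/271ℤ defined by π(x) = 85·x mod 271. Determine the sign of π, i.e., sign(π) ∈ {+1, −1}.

Start at x=10: 10 → 37 → 164 → 119 → 88 → 163 → 34 → … (one orbit).
Decompose π into cycles: lengths [135, 135, 1] (3 cycles, including the fixed point 0).
With 3 cycles on 271 points, sign = (−1)^{271−3} = +1.
Zolotarev: (85|271) = +1, matching the cycle-count sign.

+1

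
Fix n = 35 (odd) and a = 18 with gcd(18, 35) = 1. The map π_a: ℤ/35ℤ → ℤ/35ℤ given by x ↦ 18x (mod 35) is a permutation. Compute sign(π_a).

Trace 8: π^k(8) = [8, 4, 2, 1, 18, 9, 22] for k=0..6.
The orbit structure of x ↦ 18x mod 35: 6 orbits of sizes [12, 12, 4, 3, 3, 1].
Σ(ℓ_i−1) = 35−6 = 29; sign = (−1)^29 = -1.
Via Zolotarev, sign(π_{18}) = (18|35) = -1.

-1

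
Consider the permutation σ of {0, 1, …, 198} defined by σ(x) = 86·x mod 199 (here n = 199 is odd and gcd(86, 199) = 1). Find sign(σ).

+1

Start at x=46: 46 → 175 → 125 → 4 → 145 → 132 → 9 → … (one orbit).
Decompose π into cycles: lengths [99, 99, 1] (3 cycles, including the fixed point 0).
n − c = 199 − 3 = 196; sign = (−1)^196 = +1.
Zolotarev: (86|199) = +1, matching the cycle-count sign.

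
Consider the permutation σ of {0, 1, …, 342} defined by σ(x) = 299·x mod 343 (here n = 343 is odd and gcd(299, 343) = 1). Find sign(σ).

-1

Orbit of 82 under x↦299x: [82, 165, 286, 107, 94, 323, 194]… (length divides ord_343(299)).
Cycle lengths of π_299 on ℤ/343ℤ: [294, 42, 6, 1]; 4 cycles in total.
343 − 4 = 339 transpositions; sign(π) = (−1)^339 = -1.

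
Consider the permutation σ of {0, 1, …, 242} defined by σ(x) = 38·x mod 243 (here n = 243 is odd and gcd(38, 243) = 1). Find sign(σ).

-1

Start at x=77: 77 → 10 → 137 → 103 → 26 → 16 → 122 → … (one orbit).
Decompose π into cycles: lengths [162, 54, 18, 6, 2, 1] (6 cycles, including the fixed point 0).
sign(π) = (−1)^{n − #cycles} = (−1)^{243−6} = (−1)^237 = -1.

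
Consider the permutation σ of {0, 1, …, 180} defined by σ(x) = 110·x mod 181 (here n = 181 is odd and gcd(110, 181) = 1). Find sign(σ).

Start at x=64: 64 → 162 → 82 → 151 → 139 → 86 → 48 → … (one orbit).
4 cycles of lengths [60, 60, 60, 1].
sign(π) = (−1)^{n − #cycles} = (−1)^{181−4} = (−1)^177 = -1.

-1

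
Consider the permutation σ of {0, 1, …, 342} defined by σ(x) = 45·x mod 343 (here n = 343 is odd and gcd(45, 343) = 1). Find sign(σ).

Trace 89: π^k(89) = [89, 232, 150, 233, 195, 200, 82] for k=0..6.
The orbit structure of x ↦ 45x mod 343: 4 orbits of sizes [294, 42, 6, 1].
n − c = 343 − 4 = 339; sign = (−1)^339 = -1.
Check: (45/343) = -1 by Zolotarev.

-1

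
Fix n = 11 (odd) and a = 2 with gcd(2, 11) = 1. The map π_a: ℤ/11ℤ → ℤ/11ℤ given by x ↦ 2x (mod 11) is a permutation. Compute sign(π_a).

-1

Orbit of 8 under x↦2x: [8, 5, 10, 9, 7, 3, 6]… (length divides ord_11(2)).
Cycle lengths of π_2 on ℤ/11ℤ: [10, 1]; 2 cycles in total.
n − c = 11 − 2 = 9; sign = (−1)^9 = -1.
Zolotarev: (2|11) = -1, matching the cycle-count sign.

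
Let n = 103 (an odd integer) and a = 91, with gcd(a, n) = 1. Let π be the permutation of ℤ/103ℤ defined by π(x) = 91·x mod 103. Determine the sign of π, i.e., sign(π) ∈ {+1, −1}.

+1

Start at x=38: 38 → 59 → 13 → 50 → 18 → 93 → 17 → … (one orbit).
The orbit structure of x ↦ 91x mod 103: 3 orbits of sizes [51, 51, 1].
3 cycles on 103: each ℓ→(−1)^(ℓ−1), product (−1)^100 = +1.
Via Zolotarev, sign(π_{91}) = (91|103) = +1.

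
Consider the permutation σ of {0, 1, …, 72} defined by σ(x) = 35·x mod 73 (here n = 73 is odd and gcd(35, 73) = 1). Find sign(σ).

+1

Trace 16: π^k(16) = [16, 49, 36, 19, 8, 61, 18] for k=0..6.
3 cycles of lengths [36, 36, 1].
73 − 3 = 70 transpositions; sign(π) = (−1)^70 = +1.
Via Zolotarev, sign(π_{35}) = (35|73) = +1.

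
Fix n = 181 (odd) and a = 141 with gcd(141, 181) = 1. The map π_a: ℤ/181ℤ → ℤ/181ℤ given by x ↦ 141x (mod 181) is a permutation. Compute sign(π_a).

Trace 156: π^k(156) = [156, 95, 1, 141, 152, 74, 117] for k=0..6.
Cycle lengths of π_141 on ℤ/181ℤ: [60, 60, 60, 1]; 4 cycles in total.
181 − 4 = 177 transpositions; sign(π) = (−1)^177 = -1.

-1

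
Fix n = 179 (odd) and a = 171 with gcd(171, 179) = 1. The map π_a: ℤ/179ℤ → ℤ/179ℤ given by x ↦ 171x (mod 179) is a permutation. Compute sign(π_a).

+1

Start at x=171: 171 → 64 → 25 → 158 → 168 → 88 → 12 → … (one orbit).
Decompose π into cycles: lengths [89, 89, 1] (3 cycles, including the fixed point 0).
Σ(ℓ_i−1) = 179−3 = 176; sign = (−1)^176 = +1.
Via Zolotarev, sign(π_{171}) = (171|179) = +1.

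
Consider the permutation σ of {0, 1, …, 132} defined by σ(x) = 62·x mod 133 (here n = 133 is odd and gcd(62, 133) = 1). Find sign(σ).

Orbit of 92 under x↦62x: [92, 118, 1, 62, 120, 125, 36]… (length divides ord_133(62)).
The orbit structure of x ↦ 62x mod 133: 12 orbits of sizes [18, 18, 18, 18, 18, 18, 9, 9, 2, 2, 2, 1].
With 12 cycles on 133 points, sign = (−1)^{133−12} = -1.

-1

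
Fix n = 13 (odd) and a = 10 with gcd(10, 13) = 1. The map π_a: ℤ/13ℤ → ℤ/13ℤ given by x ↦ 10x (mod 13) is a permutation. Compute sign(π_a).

+1

Orbit of 3 under x↦10x: [3, 4, 1, 10, 9, 12]… (length divides ord_13(10)).
3 cycles of lengths [6, 6, 1].
n − c = 13 − 3 = 10; sign = (−1)^10 = +1.
The Jacobi symbol (10|13) = +1 (Zolotarev) agrees.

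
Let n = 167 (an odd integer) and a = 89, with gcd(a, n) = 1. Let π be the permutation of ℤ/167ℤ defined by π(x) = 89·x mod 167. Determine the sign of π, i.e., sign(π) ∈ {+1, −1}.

Start at x=88: 88 → 150 → 157 → 112 → 115 → 48 → 97 → … (one orbit).
Cycle lengths of π_89 on ℤ/167ℤ: [83, 83, 1]; 3 cycles in total.
3 cycles on 167: each ℓ→(−1)^(ℓ−1), product (−1)^164 = +1.
Via Zolotarev, sign(π_{89}) = (89|167) = +1.

+1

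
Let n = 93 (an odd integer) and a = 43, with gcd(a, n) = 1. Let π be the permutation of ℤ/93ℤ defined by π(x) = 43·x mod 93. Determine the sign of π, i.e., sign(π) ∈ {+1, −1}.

-1

Start at x=37: 37 → 10 → 58 → 76 → 13 → 1 → 43 → … (one orbit).
π_43 has 6 disjoint cycles with lengths [30, 30, 30, 1, 1, 1] on {0,…,92}.
6 cycles on 93: each ℓ→(−1)^(ℓ−1), product (−1)^87 = -1.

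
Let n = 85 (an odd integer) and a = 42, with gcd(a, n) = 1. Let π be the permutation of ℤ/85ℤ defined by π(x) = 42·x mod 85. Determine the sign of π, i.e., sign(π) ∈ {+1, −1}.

-1

Orbit of 77 under x↦42x: [77, 4, 83, 1, 42, 64, 53]… (length divides ord_85(42)).
π_42 has 12 disjoint cycles with lengths [8, 8, 8, 8, 8, 8, 8, 8, 8, 8, 4, 1] on {0,…,84}.
12 cycles on 85: each ℓ→(−1)^(ℓ−1), product (−1)^73 = -1.
The Jacobi symbol (42|85) = -1 (Zolotarev) agrees.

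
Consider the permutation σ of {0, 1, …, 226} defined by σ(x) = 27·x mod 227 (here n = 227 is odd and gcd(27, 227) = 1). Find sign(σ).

+1

Orbit of 64 under x↦27x: [64, 139, 121, 89, 133, 186, 28]… (length divides ord_227(27)).
3 cycles of lengths [113, 113, 1].
sign(π) = (−1)^{n − #cycles} = (−1)^{227−3} = (−1)^224 = +1.
Via Zolotarev, sign(π_{27}) = (27|227) = +1.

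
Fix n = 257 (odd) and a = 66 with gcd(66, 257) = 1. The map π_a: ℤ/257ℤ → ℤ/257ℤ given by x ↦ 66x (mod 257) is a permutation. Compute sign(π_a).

-1

Orbit of 234 under x↦66x: [234, 24, 42, 202, 225, 201, 159]… (length divides ord_257(66)).
The orbit structure of x ↦ 66x mod 257: 2 orbits of sizes [256, 1].
257 − 2 = 255 transpositions; sign(π) = (−1)^255 = -1.
Check: (66/257) = -1 by Zolotarev.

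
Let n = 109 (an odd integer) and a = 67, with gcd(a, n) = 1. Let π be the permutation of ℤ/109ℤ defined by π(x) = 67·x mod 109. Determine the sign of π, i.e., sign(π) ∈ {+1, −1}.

Start at x=26: 26 → 107 → 84 → 69 → 45 → 72 → 28 → … (one orbit).
Cycle lengths of π_67 on ℤ/109ℤ: [108, 1]; 2 cycles in total.
109 − 2 = 107 transpositions; sign(π) = (−1)^107 = -1.

-1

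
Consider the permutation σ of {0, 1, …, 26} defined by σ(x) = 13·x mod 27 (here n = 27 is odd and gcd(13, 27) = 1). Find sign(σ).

Trace 7: π^k(7) = [7, 10, 22, 16, 19, 4, 25] for k=0..6.
Decompose π into cycles: lengths [9, 9, 3, 3, 1, 1, 1] (7 cycles, including the fixed point 0).
7 cycles on 27: each ℓ→(−1)^(ℓ−1), product (−1)^20 = +1.
(13|27)_J = +1 (Zolotarev's lemma cross-check).

+1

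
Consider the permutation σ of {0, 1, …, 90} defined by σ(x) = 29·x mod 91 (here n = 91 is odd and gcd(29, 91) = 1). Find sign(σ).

+1

Orbit of 29 under x↦29x: [29, 22, 1]… (length divides ord_91(29)).
Cycle type of π: 3×28 + 1×7; total 35 cycles.
35 cycles on 91: each ℓ→(−1)^(ℓ−1), product (−1)^56 = +1.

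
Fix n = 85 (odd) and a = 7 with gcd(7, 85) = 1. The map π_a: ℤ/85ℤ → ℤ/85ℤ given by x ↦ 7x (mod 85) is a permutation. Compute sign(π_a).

Start at x=27: 27 → 19 → 48 → 81 → 57 → 59 → 73 → … (one orbit).
Decompose π into cycles: lengths [16, 16, 16, 16, 16, 4, 1] (7 cycles, including the fixed point 0).
sign(π) = (−1)^{n − #cycles} = (−1)^{85−7} = (−1)^78 = +1.
Via Zolotarev, sign(π_{7}) = (7|85) = +1.

+1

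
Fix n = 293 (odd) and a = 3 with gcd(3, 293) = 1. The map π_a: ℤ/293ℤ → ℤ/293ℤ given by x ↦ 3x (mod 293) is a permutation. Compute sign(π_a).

-1

Start at x=137: 137 → 118 → 61 → 183 → 256 → 182 → 253 → … (one orbit).
Cycle lengths of π_3 on ℤ/293ℤ: [292, 1]; 2 cycles in total.
With 2 cycles on 293 points, sign = (−1)^{293−2} = -1.
The Jacobi symbol (3|293) = -1 (Zolotarev) agrees.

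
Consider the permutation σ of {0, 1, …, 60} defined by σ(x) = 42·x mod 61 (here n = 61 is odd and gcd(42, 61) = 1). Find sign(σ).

Trace 16: π^k(16) = [16, 1, 42, 56, 34, 25, 13] for k=0..6.
Decompose π into cycles: lengths [15, 15, 15, 15, 1] (5 cycles, including the fixed point 0).
With 5 cycles on 61 points, sign = (−1)^{61−5} = +1.
Check: (42/61) = +1 by Zolotarev.

+1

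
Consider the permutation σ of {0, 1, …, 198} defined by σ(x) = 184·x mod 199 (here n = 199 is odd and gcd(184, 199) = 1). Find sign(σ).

+1

Trace 184: π^k(184) = [184, 26, 8, 79, 9, 64, 35] for k=0..6.
Cycle type of π: 99×2 + 1; total 3 cycles.
Σ(ℓ_i−1) = 199−3 = 196; sign = (−1)^196 = +1.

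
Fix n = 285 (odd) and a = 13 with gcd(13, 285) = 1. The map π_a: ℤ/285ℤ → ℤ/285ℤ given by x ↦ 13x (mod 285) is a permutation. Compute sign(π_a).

Orbit of 106 under x↦13x: [106, 238, 244, 37, 196, 268, 64]… (length divides ord_285(13)).
The orbit structure of x ↦ 13x mod 285: 15 orbits of sizes [36, 36, 36, 36, 36, 36, 18, 18, 18, 4, 4, 4, 1, 1, 1].
sign(π) = (−1)^{n − #cycles} = (−1)^{285−15} = (−1)^270 = +1.
Via Zolotarev, sign(π_{13}) = (13|285) = +1.

+1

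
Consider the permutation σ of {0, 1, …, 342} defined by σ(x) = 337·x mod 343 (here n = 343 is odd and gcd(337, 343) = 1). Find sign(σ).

Trace 1: π^k(1) = [1, 337, 36, 127, 267, 113, 8] for k=0..6.
Cycle type of π: 49×6 + 7×6 + 1×7; total 19 cycles.
n − c = 343 − 19 = 324; sign = (−1)^324 = +1.

+1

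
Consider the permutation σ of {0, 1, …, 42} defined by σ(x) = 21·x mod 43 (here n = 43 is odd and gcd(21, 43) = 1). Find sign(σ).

Orbit of 41 under x↦21x: [41, 1, 21, 11, 16, 35, 4]… (length divides ord_43(21)).
7 cycles of lengths [7, 7, 7, 7, 7, 7, 1].
7 cycles on 43: each ℓ→(−1)^(ℓ−1), product (−1)^36 = +1.

+1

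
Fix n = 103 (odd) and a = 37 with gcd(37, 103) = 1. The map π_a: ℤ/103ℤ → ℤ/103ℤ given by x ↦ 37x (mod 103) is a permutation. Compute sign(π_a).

-1

Orbit of 80 under x↦37x: [80, 76, 31, 14, 3, 8, 90]… (length divides ord_103(37)).
The orbit structure of x ↦ 37x mod 103: 4 orbits of sizes [34, 34, 34, 1].
4 cycles on 103: each ℓ→(−1)^(ℓ−1), product (−1)^99 = -1.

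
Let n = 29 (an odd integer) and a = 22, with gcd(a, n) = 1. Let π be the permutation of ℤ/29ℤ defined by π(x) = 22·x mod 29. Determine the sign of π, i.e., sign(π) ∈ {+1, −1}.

+1

Start at x=24: 24 → 6 → 16 → 4 → 1 → 22 → 20 → … (one orbit).
3 cycles of lengths [14, 14, 1].
sign(π) = (−1)^{n − #cycles} = (−1)^{29−3} = (−1)^26 = +1.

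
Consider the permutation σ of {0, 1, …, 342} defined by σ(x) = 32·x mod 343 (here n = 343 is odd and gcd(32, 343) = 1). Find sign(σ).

+1

Start at x=16: 16 → 169 → 263 → 184 → 57 → 109 → 58 → … (one orbit).
The orbit structure of x ↦ 32x mod 343: 7 orbits of sizes [147, 147, 21, 21, 3, 3, 1].
With 7 cycles on 343 points, sign = (−1)^{343−7} = +1.
Check: (32/343) = +1 by Zolotarev.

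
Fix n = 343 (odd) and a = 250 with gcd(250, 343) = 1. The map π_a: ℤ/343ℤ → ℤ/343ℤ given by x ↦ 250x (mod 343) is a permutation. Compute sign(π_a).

-1

Start at x=139: 139 → 107 → 339 → 29 → 47 → 88 → 48 → … (one orbit).
4 cycles of lengths [294, 42, 6, 1].
sign(π) = (−1)^{n − #cycles} = (−1)^{343−4} = (−1)^339 = -1.
(250|343)_J = -1 (Zolotarev's lemma cross-check).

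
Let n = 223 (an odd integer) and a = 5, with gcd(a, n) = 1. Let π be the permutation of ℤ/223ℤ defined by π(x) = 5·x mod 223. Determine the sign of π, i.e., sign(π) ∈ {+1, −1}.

-1

Orbit of 208 under x↦5x: [208, 148, 71, 132, 214, 178, 221]… (length divides ord_223(5)).
Decompose π into cycles: lengths [222, 1] (2 cycles, including the fixed point 0).
With 2 cycles on 223 points, sign = (−1)^{223−2} = -1.
Check: (5/223) = -1 by Zolotarev.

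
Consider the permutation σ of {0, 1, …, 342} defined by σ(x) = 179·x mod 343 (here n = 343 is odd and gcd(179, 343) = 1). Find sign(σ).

Orbit of 233 under x↦179x: [233, 204, 158, 156, 141, 200, 128]… (length divides ord_343(179)).
π_179 has 7 disjoint cycles with lengths [147, 147, 21, 21, 3, 3, 1] on {0,…,342}.
7 cycles on 343: each ℓ→(−1)^(ℓ−1), product (−1)^336 = +1.
Check: (179/343) = +1 by Zolotarev.

+1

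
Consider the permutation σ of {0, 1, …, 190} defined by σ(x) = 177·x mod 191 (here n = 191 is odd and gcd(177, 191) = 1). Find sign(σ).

+1

Orbit of 5 under x↦177x: [5, 121, 25, 32, 125, 160, 52]… (length divides ord_191(177)).
11 cycles of lengths [19, 19, 19, 19, 19, 19, 19, 19, 19, 19, 1].
n − c = 191 − 11 = 180; sign = (−1)^180 = +1.
Check: (177/191) = +1 by Zolotarev.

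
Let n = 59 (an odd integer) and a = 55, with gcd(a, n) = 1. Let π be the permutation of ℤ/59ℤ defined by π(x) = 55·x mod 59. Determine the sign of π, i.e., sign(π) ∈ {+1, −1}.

-1

Start at x=22: 22 → 30 → 57 → 8 → 27 → 10 → 19 → … (one orbit).
The orbit structure of x ↦ 55x mod 59: 2 orbits of sizes [58, 1].
59 − 2 = 57 transpositions; sign(π) = (−1)^57 = -1.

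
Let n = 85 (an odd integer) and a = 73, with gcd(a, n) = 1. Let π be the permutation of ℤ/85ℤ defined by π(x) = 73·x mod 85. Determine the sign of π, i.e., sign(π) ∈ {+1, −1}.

+1

Start at x=62: 62 → 21 → 3 → 49 → 7 → 1 → 73 → … (one orbit).
Cycle lengths of π_73 on ℤ/85ℤ: [16, 16, 16, 16, 16, 4, 1]; 7 cycles in total.
With 7 cycles on 85 points, sign = (−1)^{85−7} = +1.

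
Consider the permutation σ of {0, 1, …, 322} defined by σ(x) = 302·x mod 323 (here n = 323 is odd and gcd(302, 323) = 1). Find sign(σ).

Start at x=118: 118 → 106 → 35 → 234 → 254 → 157 → 256 → … (one orbit).
π_302 has 15 disjoint cycles with lengths [36, 36, 36, 36, 36, 36, 36, 36, 9, 9, 4, 4, 4, 4, 1] on {0,…,322}.
sign(π) = (−1)^{n − #cycles} = (−1)^{323−15} = (−1)^308 = +1.
Check: (302/323) = +1 by Zolotarev.

+1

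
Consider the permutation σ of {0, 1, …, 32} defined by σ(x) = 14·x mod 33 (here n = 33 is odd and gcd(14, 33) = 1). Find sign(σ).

-1

Start at x=25: 25 → 20 → 16 → 26 → 1 → 14 → 31 → … (one orbit).
6 cycles of lengths [10, 10, 5, 5, 2, 1].
n − c = 33 − 6 = 27; sign = (−1)^27 = -1.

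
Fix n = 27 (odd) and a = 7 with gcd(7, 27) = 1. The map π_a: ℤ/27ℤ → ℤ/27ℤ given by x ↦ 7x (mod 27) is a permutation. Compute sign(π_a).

+1

Orbit of 13 under x↦7x: [13, 10, 16, 4, 1, 7, 22]… (length divides ord_27(7)).
7 cycles of lengths [9, 9, 3, 3, 1, 1, 1].
7 cycles on 27: each ℓ→(−1)^(ℓ−1), product (−1)^20 = +1.
(7|27)_J = +1 (Zolotarev's lemma cross-check).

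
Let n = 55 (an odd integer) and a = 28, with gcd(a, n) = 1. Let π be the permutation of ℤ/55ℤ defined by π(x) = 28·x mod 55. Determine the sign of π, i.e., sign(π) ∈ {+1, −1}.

Orbit of 8 under x↦28x: [8, 4, 2, 1, 28, 14, 7]… (length divides ord_55(28)).
Cycle lengths of π_28 on ℤ/55ℤ: [20, 20, 10, 4, 1]; 5 cycles in total.
sign(π) = (−1)^{n − #cycles} = (−1)^{55−5} = (−1)^50 = +1.
Check: (28/55) = +1 by Zolotarev.

+1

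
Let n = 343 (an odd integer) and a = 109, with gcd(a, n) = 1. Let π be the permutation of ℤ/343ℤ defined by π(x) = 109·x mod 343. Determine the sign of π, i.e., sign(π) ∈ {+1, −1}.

+1

Trace 197: π^k(197) = [197, 207, 268, 57, 39, 135, 309] for k=0..6.
Decompose π into cycles: lengths [147, 147, 21, 21, 3, 3, 1] (7 cycles, including the fixed point 0).
7 cycles on 343: each ℓ→(−1)^(ℓ−1), product (−1)^336 = +1.
(109|343)_J = +1 (Zolotarev's lemma cross-check).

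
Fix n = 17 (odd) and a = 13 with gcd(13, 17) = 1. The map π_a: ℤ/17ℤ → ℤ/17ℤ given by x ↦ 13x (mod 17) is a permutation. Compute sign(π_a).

Trace 13: π^k(13) = [13, 16, 4, 1] for k=0..3.
π_13 has 5 disjoint cycles with lengths [4, 4, 4, 4, 1] on {0,…,16}.
5 cycles on 17: each ℓ→(−1)^(ℓ−1), product (−1)^12 = +1.

+1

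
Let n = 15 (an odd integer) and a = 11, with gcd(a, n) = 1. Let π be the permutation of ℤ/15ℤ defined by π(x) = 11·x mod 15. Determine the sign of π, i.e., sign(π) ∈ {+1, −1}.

Start at x=1: 1 → 11 → 1 (one orbit).
Cycle type of π: 2×5 + 1×5; total 10 cycles.
10 cycles on 15: each ℓ→(−1)^(ℓ−1), product (−1)^5 = -1.

-1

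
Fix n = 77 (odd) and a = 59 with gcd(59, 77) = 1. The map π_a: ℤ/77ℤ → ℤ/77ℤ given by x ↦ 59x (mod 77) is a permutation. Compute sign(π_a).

Trace 59: π^k(59) = [59, 16, 20, 25, 12, 15, 38] for k=0..6.
Cycle type of π: 30×2 + 6 + 5×2 + 1; total 6 cycles.
sign(π) = (−1)^{n − #cycles} = (−1)^{77−6} = (−1)^71 = -1.
Check: (59/77) = -1 by Zolotarev.

-1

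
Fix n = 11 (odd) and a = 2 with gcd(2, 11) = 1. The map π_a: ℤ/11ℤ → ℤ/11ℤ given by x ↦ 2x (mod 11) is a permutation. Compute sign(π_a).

Trace 6: π^k(6) = [6, 1, 2, 4, 8, 5, 10] for k=0..6.
The orbit structure of x ↦ 2x mod 11: 2 orbits of sizes [10, 1].
11 − 2 = 9 transpositions; sign(π) = (−1)^9 = -1.
Via Zolotarev, sign(π_{2}) = (2|11) = -1.

-1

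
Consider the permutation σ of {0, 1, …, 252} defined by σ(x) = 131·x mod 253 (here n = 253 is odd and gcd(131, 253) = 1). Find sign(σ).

-1

Start at x=197: 197 → 1 → 131 → 210 → 186 → 78 → 98 → … (one orbit).
Cycle lengths of π_131 on ℤ/253ℤ: [22, 22, 22, 22, 22, 22, 22, 22, 22, 22, 11, 11, 2, 2, 2, 2, 2, 1]; 18 cycles in total.
Σ(ℓ_i−1) = 253−18 = 235; sign = (−1)^235 = -1.
(131|253)_J = -1 (Zolotarev's lemma cross-check).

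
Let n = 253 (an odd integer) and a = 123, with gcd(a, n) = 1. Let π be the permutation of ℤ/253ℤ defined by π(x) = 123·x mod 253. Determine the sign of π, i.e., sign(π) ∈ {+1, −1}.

-1

Orbit of 202 under x↦123x: [202, 52, 71, 131, 174, 150, 234]… (length divides ord_253(123)).
Cycle type of π: 110×2 + 11×2 + 10 + 1; total 6 cycles.
sign(π) = (−1)^{n − #cycles} = (−1)^{253−6} = (−1)^247 = -1.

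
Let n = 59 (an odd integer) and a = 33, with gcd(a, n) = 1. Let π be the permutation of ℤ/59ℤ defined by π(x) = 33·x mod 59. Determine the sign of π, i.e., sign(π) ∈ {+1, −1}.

Orbit of 58 under x↦33x: [58, 26, 32, 53, 38, 15, 23]… (length divides ord_59(33)).
The orbit structure of x ↦ 33x mod 59: 2 orbits of sizes [58, 1].
sign(π) = (−1)^{n − #cycles} = (−1)^{59−2} = (−1)^57 = -1.
Via Zolotarev, sign(π_{33}) = (33|59) = -1.

-1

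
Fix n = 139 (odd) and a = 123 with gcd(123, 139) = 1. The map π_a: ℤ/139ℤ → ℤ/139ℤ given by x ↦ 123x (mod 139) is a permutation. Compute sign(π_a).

Start at x=57: 57 → 61 → 136 → 48 → 66 → 56 → 77 → … (one orbit).
2 cycles of lengths [138, 1].
n − c = 139 − 2 = 137; sign = (−1)^137 = -1.
(123|139)_J = -1 (Zolotarev's lemma cross-check).

-1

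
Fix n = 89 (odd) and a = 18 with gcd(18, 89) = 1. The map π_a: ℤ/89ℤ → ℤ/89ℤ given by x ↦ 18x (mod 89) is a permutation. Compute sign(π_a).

Start at x=9: 9 → 73 → 68 → 67 → 49 → 81 → 34 → … (one orbit).
Cycle lengths of π_18 on ℤ/89ℤ: [44, 44, 1]; 3 cycles in total.
3 cycles on 89: each ℓ→(−1)^(ℓ−1), product (−1)^86 = +1.
Zolotarev: (18|89) = +1, matching the cycle-count sign.

+1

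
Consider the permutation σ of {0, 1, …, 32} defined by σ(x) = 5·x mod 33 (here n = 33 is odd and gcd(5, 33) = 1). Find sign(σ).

-1

Orbit of 14 under x↦5x: [14, 4, 20, 1, 5, 25, 26]… (length divides ord_33(5)).
6 cycles of lengths [10, 10, 5, 5, 2, 1].
33 − 6 = 27 transpositions; sign(π) = (−1)^27 = -1.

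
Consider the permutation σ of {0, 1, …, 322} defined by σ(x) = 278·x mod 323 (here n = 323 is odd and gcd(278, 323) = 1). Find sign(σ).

+1

Start at x=141: 141 → 115 → 316 → 315 → 37 → 273 → 312 → … (one orbit).
11 cycles of lengths [48, 48, 48, 48, 48, 48, 16, 6, 6, 6, 1].
11 cycles on 323: each ℓ→(−1)^(ℓ−1), product (−1)^312 = +1.
Zolotarev: (278|323) = +1, matching the cycle-count sign.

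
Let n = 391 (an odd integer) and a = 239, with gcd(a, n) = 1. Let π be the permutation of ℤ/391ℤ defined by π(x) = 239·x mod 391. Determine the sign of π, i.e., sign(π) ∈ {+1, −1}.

+1

Start at x=18: 18 → 1 → 239 → 35 → 154 → 52 → 307 → … (one orbit).
Cycle type of π: 11×34 + 1×17; total 51 cycles.
n − c = 391 − 51 = 340; sign = (−1)^340 = +1.
Check: (239/391) = +1 by Zolotarev.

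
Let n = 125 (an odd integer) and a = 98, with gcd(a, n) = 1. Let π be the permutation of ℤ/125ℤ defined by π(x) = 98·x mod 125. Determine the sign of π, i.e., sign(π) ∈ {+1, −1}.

-1

Orbit of 103 under x↦98x: [103, 94, 87, 26, 48, 79, 117]… (length divides ord_125(98)).
Cycle type of π: 100 + 20 + 4 + 1; total 4 cycles.
Σ(ℓ_i−1) = 125−4 = 121; sign = (−1)^121 = -1.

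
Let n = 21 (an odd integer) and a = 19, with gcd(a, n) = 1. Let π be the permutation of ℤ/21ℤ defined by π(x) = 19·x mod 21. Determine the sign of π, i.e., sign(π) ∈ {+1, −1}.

-1

Start at x=10: 10 → 1 → 19 → 4 → 13 → 16 → 10 (one orbit).
Cycle lengths of π_19 on ℤ/21ℤ: [6, 6, 6, 1, 1, 1]; 6 cycles in total.
6 cycles on 21: each ℓ→(−1)^(ℓ−1), product (−1)^15 = -1.
Check: (19/21) = -1 by Zolotarev.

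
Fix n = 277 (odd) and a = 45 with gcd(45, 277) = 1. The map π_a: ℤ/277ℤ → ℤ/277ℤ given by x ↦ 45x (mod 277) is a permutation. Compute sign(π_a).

-1

Trace 227: π^k(227) = [227, 243, 132, 123, 272, 52, 124] for k=0..6.
π_45 has 2 disjoint cycles with lengths [276, 1] on {0,…,276}.
sign(π) = (−1)^{n − #cycles} = (−1)^{277−2} = (−1)^275 = -1.
The Jacobi symbol (45|277) = -1 (Zolotarev) agrees.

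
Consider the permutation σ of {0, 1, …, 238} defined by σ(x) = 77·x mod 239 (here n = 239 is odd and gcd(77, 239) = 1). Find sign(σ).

Start at x=68: 68 → 217 → 218 → 56 → 10 → 53 → 18 → … (one orbit).
Cycle lengths of π_77 on ℤ/239ℤ: [238, 1]; 2 cycles in total.
sign(π) = (−1)^{n − #cycles} = (−1)^{239−2} = (−1)^237 = -1.

-1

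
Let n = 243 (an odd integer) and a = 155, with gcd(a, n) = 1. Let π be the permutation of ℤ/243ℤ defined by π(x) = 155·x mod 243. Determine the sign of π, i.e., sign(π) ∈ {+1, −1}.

-1

Start at x=110: 110 → 40 → 125 → 178 → 131 → 136 → 182 → … (one orbit).
Decompose π into cycles: lengths [162, 54, 18, 6, 2, 1] (6 cycles, including the fixed point 0).
sign(π) = (−1)^{n − #cycles} = (−1)^{243−6} = (−1)^237 = -1.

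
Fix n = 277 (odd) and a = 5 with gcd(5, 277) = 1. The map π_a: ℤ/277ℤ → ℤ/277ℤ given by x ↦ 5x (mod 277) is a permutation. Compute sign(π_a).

Trace 16: π^k(16) = [16, 80, 123, 61, 28, 140, 146] for k=0..6.
The orbit structure of x ↦ 5x mod 277: 2 orbits of sizes [276, 1].
sign(π) = (−1)^{n − #cycles} = (−1)^{277−2} = (−1)^275 = -1.
Via Zolotarev, sign(π_{5}) = (5|277) = -1.

-1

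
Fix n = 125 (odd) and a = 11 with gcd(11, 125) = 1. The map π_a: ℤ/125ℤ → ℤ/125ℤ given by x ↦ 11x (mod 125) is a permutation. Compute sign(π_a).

+1

Orbit of 96 under x↦11x: [96, 56, 116, 26, 36, 21, 106]… (length divides ord_125(11)).
Cycle lengths of π_11 on ℤ/125ℤ: [25, 25, 25, 25, 5, 5, 5, 5, 1, 1, 1, 1, 1]; 13 cycles in total.
13 cycles on 125: each ℓ→(−1)^(ℓ−1), product (−1)^112 = +1.
(11|125)_J = +1 (Zolotarev's lemma cross-check).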